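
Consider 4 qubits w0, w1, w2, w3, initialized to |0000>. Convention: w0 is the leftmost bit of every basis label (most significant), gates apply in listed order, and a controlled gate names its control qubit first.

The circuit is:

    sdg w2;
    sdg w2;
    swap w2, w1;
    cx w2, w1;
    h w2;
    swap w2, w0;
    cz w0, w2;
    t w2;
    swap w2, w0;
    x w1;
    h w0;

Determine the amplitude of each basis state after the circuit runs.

The final amplitudes are 1/2 on |0100>, 1/2 on |0110>, 1/2 on |1100>, 1/2 on |1110>, and 0 on every other basis state.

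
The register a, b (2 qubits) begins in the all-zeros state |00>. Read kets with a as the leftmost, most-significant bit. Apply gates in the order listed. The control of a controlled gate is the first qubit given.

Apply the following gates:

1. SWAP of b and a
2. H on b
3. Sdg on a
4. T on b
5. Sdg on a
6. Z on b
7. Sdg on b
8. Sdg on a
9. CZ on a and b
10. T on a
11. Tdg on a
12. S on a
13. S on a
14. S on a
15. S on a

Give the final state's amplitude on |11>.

The final state's coefficient on |11> equals 0. Key observation: gates 12-15 undo each other exactly, leaving only the rest of the circuit to track.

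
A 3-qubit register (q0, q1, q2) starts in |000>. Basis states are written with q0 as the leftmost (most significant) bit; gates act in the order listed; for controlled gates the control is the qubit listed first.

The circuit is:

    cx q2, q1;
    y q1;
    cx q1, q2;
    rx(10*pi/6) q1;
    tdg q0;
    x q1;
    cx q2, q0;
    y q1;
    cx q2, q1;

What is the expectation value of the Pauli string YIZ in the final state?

The expectation value of YIZ is 0.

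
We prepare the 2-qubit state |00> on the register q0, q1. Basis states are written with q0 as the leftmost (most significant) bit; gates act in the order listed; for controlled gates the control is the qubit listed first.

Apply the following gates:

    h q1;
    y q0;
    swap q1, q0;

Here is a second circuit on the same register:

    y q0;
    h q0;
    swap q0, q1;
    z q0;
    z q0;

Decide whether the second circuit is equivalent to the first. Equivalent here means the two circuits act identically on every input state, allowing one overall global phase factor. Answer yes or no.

No, they are not equivalent — no single phase factor reconciles the two unitaries.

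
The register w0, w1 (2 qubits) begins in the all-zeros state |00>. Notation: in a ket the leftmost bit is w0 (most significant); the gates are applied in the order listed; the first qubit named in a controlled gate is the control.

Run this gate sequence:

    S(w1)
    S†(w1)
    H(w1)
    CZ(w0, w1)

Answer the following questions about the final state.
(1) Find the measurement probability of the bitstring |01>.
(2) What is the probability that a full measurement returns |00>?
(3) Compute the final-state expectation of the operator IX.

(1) The probability of measuring |01> is 1/2. Key observation: steps 1-2 multiply out to the identity, so the circuit reduces to the remaining gates.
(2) Outcome |00> occurs with probability 1/2.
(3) The expectation value of IX is 1.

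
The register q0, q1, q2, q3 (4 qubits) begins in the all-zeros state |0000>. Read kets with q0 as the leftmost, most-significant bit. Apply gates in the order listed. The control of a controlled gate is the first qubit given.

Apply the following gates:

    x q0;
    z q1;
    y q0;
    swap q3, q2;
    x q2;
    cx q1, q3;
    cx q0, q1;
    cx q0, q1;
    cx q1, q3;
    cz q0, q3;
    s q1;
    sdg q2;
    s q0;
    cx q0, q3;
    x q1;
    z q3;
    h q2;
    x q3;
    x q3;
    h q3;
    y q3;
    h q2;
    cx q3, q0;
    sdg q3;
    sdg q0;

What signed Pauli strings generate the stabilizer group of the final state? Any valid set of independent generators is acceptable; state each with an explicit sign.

The stabilizer group can be generated by +XIIX, +ZIIZ, -IZII, -IIZI, among other valid generating sets. Key observation: gates 6-9 undo each other exactly, leaving only the rest of the circuit to track.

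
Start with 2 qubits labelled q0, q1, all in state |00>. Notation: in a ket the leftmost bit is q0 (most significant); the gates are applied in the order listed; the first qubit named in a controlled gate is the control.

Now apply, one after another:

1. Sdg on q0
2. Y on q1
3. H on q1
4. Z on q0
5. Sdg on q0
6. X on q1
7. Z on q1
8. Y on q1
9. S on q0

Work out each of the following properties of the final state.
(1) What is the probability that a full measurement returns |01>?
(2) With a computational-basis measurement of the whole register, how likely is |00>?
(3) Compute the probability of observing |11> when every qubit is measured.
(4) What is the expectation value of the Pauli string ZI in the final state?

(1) A full measurement returns |01> with probability 1/2.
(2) The probability of measuring |00> is 1/2.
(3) Outcome |11> occurs with probability 0.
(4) The expectation value of ZI is 1.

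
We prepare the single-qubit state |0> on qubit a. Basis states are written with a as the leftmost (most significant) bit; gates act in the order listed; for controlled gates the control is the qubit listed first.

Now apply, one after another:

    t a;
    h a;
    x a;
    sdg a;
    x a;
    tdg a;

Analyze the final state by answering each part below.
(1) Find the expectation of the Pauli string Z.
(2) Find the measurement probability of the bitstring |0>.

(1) In the final state, Z has expectation 0.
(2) Outcome |0> occurs with probability 1/2.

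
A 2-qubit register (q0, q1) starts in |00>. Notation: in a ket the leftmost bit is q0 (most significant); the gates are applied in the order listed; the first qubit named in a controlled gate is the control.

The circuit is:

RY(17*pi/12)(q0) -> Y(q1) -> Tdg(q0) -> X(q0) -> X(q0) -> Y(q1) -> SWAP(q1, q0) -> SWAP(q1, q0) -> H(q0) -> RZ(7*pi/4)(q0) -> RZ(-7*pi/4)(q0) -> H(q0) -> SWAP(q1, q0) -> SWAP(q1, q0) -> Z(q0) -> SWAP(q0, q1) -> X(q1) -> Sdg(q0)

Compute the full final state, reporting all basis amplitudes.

The final amplitudes are (sqrt(6 - 3*sqrt(2))/4 + sqrt(sqrt(2) + 2)/4)*exp(3*I*pi/4) on |00>, -sqrt(3*sqrt(2) + 6)/4 + sqrt(2 - sqrt(2))/4 on |01>, 0 on |10>, 0 on |11>.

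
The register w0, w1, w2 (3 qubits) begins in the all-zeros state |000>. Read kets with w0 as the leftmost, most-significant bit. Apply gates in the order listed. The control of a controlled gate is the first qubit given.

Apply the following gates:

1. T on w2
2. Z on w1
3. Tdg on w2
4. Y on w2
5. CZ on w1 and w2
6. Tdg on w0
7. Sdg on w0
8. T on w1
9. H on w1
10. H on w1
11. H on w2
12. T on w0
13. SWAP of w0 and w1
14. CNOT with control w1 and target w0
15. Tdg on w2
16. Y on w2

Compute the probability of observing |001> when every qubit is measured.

Outcome |001> occurs with probability 1/2. Key observation: steps 9-10 multiply out to the identity, so the circuit reduces to the remaining gates.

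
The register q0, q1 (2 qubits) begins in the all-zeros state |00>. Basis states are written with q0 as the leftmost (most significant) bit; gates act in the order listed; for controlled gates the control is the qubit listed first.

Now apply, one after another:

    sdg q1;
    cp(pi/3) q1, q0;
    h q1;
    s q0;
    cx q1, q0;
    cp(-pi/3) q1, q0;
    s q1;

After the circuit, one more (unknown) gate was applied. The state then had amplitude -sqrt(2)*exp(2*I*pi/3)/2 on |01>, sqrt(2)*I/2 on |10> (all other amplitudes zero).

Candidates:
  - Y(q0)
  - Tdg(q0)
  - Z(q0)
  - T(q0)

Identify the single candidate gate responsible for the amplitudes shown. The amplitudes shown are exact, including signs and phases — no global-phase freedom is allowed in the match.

The applied gate was Y(q0).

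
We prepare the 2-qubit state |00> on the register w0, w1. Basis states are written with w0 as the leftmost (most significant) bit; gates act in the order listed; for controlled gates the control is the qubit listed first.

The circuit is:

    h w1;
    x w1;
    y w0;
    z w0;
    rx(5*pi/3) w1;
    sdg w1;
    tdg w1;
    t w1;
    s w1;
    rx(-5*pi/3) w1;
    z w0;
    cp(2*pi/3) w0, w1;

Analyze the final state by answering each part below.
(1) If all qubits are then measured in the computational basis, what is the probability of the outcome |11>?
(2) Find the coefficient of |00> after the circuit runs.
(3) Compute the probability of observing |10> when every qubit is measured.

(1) The probability of measuring |11> is 1/2. Key observation: gates 4-11 undo each other exactly, leaving only the rest of the circuit to track.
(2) The final state's coefficient on |00> equals 0.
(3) The probability of measuring |10> is 1/2.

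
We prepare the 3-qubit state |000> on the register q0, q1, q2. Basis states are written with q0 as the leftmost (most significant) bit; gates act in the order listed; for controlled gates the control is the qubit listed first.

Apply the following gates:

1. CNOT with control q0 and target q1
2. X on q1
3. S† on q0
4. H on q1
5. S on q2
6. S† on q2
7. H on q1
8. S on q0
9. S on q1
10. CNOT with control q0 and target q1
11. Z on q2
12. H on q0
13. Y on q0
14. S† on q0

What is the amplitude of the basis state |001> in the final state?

The amplitude on |001> is 0.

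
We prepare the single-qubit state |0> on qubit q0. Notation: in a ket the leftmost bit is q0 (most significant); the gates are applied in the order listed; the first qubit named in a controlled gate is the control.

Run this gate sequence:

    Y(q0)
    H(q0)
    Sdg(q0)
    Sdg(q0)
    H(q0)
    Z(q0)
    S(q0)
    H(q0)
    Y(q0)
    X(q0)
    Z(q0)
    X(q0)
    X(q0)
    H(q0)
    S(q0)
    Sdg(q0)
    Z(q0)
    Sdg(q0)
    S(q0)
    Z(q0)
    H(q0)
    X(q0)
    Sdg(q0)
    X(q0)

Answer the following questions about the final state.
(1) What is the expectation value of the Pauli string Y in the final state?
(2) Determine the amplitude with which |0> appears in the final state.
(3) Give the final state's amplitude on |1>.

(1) In the final state, Y has expectation 1.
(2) The final state's coefficient on |0> equals sqrt(2)*I/2.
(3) The final state's coefficient on |1> equals -sqrt(2)/2.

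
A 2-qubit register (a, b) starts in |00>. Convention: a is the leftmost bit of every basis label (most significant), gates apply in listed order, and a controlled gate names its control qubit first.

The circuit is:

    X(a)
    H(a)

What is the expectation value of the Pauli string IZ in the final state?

The observable IZ averages to 1.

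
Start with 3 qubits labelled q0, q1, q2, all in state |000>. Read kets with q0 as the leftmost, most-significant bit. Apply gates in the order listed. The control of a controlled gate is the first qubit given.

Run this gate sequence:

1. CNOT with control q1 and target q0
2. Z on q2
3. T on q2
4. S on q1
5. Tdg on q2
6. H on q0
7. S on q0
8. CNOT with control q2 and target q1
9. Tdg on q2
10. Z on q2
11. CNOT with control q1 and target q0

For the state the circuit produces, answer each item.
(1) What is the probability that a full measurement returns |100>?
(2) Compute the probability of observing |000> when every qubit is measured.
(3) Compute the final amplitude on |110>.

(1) The probability of measuring |100> is 1/2.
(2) The probability of measuring |000> is 1/2.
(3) |110> carries amplitude 0 in the final state.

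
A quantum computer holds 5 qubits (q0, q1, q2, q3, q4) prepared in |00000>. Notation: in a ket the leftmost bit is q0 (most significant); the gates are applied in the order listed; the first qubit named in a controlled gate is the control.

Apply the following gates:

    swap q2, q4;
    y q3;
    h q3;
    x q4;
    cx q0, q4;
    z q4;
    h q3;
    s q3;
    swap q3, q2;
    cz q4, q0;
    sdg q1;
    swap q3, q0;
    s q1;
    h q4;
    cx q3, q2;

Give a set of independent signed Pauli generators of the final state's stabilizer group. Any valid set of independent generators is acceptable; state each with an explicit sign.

The stabilizer group can be generated by -IIIIX, +ZIIII, +IZIII, -IIZII, +IIIZI, among other valid generating sets.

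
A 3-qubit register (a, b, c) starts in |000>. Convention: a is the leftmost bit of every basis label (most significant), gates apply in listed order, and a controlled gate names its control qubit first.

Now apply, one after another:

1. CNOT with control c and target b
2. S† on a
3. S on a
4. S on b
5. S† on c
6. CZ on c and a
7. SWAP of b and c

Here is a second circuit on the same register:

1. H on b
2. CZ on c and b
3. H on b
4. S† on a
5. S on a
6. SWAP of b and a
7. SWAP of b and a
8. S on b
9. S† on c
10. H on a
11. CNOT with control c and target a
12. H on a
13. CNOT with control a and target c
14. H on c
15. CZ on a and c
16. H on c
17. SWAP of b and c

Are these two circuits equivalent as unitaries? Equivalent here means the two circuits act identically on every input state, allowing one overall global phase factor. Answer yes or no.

Yes: on every input state the two circuits agree up to one overall phase factor.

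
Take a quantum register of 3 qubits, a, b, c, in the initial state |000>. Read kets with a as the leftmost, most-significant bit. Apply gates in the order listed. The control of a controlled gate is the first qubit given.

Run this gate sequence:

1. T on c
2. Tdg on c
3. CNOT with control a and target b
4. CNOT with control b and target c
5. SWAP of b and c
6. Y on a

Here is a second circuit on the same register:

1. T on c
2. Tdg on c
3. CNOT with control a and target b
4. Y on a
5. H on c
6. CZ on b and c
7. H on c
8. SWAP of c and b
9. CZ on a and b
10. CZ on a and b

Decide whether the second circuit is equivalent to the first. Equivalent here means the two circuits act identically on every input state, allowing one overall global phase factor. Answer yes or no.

Yes — the two circuits implement the same unitary up to a global phase.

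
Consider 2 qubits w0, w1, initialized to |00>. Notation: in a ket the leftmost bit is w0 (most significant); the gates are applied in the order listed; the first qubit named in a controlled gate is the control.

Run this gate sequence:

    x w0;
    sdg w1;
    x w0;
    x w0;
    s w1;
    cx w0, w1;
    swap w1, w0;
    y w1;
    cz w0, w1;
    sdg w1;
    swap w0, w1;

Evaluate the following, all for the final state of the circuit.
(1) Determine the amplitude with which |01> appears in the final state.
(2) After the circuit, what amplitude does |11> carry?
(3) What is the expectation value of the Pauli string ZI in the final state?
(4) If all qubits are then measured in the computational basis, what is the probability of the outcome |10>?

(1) The final state's coefficient on |01> equals -I. Key observation: gates 2-5 undo each other exactly, leaving only the rest of the circuit to track.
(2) The amplitude on |11> is 0.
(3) The expectation value of ZI is 1.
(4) The probability of measuring |10> is 0.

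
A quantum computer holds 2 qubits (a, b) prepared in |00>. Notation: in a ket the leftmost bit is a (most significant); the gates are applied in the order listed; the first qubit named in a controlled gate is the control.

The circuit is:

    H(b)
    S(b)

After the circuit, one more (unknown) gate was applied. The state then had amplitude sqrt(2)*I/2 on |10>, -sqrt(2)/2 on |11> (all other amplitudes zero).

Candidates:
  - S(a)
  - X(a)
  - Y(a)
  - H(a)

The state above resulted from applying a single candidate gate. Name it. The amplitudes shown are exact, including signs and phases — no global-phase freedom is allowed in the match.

The applied gate was Y(a).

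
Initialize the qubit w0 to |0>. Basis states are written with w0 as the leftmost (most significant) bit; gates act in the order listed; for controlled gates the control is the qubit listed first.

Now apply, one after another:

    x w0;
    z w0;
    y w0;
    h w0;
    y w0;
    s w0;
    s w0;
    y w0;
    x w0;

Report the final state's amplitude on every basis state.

The final amplitudes are sqrt(2)*I/2 on |0>, -sqrt(2)*I/2 on |1>.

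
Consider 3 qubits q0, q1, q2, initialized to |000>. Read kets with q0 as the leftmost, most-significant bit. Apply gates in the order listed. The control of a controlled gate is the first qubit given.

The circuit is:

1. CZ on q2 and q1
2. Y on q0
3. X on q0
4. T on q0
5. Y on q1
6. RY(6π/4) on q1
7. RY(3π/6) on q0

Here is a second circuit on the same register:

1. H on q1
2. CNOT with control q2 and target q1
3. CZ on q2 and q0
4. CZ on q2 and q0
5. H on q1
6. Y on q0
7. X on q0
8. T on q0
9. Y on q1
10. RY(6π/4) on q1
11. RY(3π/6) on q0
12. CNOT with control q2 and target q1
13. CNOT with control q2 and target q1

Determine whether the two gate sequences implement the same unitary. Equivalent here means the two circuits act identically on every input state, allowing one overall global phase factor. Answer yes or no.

Yes — the two circuits implement the same unitary up to a global phase.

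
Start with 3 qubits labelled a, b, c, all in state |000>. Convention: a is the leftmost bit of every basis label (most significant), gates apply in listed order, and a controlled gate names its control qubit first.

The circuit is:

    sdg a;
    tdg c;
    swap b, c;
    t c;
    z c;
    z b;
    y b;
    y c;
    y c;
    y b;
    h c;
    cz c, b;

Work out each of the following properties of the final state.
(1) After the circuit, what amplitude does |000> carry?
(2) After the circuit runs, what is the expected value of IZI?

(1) The final state's coefficient on |000> equals sqrt(2)/2. Key observation: gates 7-10 undo each other exactly, leaving only the rest of the circuit to track.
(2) The expectation value of IZI is 1.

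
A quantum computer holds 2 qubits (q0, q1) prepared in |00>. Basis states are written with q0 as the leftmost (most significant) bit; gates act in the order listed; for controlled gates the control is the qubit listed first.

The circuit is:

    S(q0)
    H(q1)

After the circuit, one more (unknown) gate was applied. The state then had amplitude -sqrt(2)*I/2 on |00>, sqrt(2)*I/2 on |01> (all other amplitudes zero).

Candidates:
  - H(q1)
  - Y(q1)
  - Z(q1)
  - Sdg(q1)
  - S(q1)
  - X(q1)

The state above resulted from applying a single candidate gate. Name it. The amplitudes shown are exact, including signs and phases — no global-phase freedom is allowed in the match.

The unique candidate consistent with the amplitudes is Y(q1).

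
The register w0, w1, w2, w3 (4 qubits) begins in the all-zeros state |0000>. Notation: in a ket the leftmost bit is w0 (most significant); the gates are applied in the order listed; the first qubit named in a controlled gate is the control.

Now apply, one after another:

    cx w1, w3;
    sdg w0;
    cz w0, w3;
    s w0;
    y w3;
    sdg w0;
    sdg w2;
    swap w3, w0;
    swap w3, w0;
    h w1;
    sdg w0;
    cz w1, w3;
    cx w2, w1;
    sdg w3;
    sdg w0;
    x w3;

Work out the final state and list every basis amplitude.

The resulting statevector has amplitude sqrt(2)/2 on |0000>, -sqrt(2)/2 on |0100>, and 0 on every other basis state.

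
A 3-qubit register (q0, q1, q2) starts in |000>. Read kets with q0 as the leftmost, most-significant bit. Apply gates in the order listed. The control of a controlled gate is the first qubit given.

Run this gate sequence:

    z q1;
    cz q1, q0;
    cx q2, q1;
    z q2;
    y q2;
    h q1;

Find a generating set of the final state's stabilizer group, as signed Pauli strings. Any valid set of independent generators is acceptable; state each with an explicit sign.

The final state is stabilized by the group generated by +IXI, +ZII, -IIZ; other independent generating sets are equally valid.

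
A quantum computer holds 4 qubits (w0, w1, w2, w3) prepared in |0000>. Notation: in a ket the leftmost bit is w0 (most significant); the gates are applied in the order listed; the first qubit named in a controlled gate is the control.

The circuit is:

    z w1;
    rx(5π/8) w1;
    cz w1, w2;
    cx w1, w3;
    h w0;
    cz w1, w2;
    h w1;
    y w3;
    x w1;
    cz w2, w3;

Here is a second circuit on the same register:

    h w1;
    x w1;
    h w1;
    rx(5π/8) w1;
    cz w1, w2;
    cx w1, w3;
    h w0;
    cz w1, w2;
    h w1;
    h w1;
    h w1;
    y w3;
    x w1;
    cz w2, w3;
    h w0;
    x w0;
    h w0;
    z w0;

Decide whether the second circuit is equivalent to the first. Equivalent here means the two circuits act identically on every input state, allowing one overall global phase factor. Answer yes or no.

Yes — the two circuits implement the same unitary up to a global phase.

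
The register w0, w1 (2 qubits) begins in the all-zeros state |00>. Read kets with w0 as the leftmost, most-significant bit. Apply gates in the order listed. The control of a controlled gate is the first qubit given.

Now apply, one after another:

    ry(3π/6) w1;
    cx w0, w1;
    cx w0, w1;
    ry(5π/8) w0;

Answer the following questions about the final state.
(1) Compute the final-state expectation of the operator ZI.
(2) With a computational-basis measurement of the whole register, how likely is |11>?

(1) In the final state, ZI has expectation -sqrt(2 - sqrt(2))/2.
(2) The probability of measuring |11> is sqrt(2 - sqrt(2))/8 + 1/4.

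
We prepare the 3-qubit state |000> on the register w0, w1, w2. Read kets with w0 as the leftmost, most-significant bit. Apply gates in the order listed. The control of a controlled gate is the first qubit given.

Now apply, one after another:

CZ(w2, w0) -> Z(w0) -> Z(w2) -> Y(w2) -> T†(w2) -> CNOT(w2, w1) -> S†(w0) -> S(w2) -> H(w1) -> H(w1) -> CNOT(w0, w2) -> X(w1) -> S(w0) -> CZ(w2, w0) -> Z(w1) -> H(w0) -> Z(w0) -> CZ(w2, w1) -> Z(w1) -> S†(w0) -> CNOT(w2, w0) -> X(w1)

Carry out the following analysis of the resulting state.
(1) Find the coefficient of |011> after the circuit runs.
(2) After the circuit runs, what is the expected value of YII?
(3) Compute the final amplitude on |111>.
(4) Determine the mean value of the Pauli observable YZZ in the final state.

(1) |011> carries amplitude -sqrt(2)*exp(I*pi/4)/2 in the final state.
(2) In the final state, YII has expectation -1.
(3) |111> carries amplitude sqrt(2)*exp(3*I*pi/4)/2 in the final state.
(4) The expectation value of YZZ is -1.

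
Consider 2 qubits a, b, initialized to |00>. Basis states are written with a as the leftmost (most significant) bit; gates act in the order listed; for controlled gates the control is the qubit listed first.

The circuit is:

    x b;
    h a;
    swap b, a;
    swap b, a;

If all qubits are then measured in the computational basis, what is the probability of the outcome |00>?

Outcome |00> occurs with probability 0. Key observation: steps 3-4 multiply out to the identity, so the circuit reduces to the remaining gates.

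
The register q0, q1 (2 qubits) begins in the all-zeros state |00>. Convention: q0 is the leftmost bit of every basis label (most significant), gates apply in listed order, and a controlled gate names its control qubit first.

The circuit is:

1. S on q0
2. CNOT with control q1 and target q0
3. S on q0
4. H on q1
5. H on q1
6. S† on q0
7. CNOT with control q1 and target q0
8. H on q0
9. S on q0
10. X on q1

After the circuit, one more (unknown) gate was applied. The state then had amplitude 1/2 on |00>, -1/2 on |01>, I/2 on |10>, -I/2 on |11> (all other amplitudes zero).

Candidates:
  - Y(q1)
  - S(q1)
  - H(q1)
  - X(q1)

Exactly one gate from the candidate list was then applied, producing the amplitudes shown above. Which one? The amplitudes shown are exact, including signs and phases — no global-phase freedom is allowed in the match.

It was H(q1) that produced the state shown. Key observation: steps 2-7 multiply out to the identity, so the circuit reduces to the remaining gates.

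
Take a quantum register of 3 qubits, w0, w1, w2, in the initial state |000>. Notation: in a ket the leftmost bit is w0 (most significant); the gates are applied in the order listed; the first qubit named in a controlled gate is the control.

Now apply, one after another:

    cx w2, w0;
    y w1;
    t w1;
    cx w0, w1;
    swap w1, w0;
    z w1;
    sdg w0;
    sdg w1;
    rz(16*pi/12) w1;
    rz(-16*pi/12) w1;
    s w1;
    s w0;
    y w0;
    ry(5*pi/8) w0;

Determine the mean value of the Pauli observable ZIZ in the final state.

In the final state, ZIZ has expectation -sqrt(2 - sqrt(2))/2. Key observation: gates 7-12 undo each other exactly, leaving only the rest of the circuit to track.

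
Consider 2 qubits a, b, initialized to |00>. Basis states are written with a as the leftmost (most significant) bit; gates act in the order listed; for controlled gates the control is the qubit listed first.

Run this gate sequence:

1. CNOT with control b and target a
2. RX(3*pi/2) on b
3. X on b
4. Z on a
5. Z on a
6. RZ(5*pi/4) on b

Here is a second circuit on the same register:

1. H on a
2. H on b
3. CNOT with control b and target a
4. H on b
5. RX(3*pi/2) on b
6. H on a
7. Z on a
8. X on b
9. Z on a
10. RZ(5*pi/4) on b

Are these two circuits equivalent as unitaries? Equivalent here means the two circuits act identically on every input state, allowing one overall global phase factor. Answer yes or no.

No — the two circuits implement different unitaries, even allowing a global phase.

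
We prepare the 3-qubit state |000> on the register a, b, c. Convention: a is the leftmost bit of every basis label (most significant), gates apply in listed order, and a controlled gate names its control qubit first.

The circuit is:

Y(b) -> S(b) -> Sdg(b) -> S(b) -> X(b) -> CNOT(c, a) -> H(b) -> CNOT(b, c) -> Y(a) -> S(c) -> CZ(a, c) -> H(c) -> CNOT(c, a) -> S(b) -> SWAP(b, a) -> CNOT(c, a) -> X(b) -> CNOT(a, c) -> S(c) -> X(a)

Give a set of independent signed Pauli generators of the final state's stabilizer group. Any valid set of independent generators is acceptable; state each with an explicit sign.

The final state is stabilized by the group generated by +XZY, -IYX, -ZZZ; other independent generating sets are equally valid.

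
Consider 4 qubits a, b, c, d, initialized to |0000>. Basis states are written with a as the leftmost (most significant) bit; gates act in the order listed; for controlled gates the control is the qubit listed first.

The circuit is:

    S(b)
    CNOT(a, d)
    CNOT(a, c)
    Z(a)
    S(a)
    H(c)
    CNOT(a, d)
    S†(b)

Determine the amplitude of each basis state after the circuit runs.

The final amplitudes are sqrt(2)/2 on |0000>, sqrt(2)/2 on |0010>, and 0 on every other basis state.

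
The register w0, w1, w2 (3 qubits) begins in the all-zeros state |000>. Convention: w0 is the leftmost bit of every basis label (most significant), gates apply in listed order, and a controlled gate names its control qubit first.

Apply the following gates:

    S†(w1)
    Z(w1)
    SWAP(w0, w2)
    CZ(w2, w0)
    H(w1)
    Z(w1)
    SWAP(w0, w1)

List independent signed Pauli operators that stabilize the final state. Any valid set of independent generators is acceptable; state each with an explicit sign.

The stabilizer group can be generated by -XII, +IZI, +IIZ, among other valid generating sets.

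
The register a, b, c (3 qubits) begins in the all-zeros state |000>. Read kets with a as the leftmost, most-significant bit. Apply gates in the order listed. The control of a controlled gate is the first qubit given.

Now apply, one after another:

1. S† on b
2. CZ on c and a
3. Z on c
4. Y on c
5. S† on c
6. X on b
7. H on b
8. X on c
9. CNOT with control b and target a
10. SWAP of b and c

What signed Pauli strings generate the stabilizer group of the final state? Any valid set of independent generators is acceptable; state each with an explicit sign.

The final state is stabilized by the group generated by -XIX, +ZIZ, +IZI; other independent generating sets are equally valid.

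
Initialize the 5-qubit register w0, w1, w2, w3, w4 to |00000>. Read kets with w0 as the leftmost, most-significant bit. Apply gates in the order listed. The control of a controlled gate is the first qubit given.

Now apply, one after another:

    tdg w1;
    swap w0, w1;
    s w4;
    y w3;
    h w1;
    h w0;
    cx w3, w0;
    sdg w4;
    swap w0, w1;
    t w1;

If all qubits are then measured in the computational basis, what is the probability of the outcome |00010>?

A full measurement returns |00010> with probability 1/4.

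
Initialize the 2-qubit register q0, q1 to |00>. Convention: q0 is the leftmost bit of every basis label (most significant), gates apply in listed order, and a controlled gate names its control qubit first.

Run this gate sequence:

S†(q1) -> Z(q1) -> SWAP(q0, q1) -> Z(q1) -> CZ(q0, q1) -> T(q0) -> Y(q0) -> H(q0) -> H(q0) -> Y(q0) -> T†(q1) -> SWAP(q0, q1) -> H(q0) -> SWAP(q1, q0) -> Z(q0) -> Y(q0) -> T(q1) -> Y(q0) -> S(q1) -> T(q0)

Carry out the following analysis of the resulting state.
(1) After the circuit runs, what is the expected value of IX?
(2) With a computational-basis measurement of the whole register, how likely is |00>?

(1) In the final state, IX has expectation -sqrt(2)/2. Key observation: steps 7-10 multiply out to the identity, so the circuit reduces to the remaining gates.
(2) The probability of measuring |00> is 1/2.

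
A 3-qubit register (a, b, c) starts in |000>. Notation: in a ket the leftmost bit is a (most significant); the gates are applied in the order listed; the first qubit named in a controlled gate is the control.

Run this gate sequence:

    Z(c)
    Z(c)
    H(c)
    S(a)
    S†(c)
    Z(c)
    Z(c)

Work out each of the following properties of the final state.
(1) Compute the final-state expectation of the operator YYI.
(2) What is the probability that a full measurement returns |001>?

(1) The observable YYI averages to 0.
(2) A full measurement returns |001> with probability 1/2.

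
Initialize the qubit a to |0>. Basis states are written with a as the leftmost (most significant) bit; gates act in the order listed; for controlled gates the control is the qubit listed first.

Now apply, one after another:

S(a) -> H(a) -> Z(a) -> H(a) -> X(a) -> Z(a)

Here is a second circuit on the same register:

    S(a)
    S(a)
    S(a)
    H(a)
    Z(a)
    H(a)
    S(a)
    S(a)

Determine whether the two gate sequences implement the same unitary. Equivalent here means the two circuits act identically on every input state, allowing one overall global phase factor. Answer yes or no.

No: there is an input state on which the two circuits produce genuinely different outputs (not merely differing by a phase).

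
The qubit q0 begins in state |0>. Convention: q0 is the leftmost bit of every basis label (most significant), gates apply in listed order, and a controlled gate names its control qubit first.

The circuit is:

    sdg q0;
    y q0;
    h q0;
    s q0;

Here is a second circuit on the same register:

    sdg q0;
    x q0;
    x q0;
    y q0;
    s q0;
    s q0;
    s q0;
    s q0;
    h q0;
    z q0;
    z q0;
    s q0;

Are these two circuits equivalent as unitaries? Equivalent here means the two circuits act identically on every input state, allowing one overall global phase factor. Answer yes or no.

Yes — the two circuits implement the same unitary up to a global phase.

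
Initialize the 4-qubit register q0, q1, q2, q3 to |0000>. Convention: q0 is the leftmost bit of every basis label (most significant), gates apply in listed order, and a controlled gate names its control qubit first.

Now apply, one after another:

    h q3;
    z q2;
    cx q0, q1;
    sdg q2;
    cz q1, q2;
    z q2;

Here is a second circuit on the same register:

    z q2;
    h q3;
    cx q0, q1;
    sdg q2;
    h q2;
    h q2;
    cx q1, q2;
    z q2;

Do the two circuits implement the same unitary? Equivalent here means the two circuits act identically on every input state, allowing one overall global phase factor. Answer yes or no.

No — the two circuits implement different unitaries, even allowing a global phase.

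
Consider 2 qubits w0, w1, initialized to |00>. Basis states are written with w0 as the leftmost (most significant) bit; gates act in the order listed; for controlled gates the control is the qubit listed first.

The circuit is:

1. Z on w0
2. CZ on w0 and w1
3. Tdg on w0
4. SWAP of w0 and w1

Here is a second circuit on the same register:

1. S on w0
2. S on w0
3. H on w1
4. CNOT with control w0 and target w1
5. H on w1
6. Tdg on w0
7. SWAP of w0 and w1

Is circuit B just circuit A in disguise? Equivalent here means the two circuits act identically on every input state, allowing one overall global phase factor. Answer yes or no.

Yes, they are equivalent — the unitaries differ by at most a global phase.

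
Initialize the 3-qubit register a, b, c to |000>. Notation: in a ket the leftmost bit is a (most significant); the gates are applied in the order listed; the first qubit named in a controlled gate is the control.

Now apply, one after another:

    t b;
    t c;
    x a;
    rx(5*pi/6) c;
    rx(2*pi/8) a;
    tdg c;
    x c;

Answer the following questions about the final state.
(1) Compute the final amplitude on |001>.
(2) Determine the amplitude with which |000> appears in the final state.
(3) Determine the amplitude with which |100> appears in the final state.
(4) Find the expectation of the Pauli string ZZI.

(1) The final state's coefficient on |001> equals -sqrt(6)*I*sqrt(2 - sqrt(2))/8 + sqrt(2)*I*sqrt(2 - sqrt(2))/8.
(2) The final state's coefficient on |000> equals sqrt(2 - sqrt(2))*(sqrt(2) + sqrt(6))*exp(3*I*pi/4)/8.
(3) The amplitude on |100> is sqrt(sqrt(2) + 2)*(-sqrt(6) - sqrt(2))*exp(I*pi/4)/8.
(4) The expectation value of ZZI is -sqrt(2)/2.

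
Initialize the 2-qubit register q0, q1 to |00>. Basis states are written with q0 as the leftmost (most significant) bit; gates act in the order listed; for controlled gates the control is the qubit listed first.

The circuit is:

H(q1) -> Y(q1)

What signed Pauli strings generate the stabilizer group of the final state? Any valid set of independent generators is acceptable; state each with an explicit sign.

The final state is stabilized by the group generated by -IX, +ZI; other independent generating sets are equally valid.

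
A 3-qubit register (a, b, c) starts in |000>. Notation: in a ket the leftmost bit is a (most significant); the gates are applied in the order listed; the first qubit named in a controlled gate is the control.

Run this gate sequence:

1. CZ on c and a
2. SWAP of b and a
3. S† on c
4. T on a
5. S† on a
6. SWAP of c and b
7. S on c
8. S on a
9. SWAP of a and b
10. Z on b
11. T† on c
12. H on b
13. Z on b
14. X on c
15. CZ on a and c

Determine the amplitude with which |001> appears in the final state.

|001> carries amplitude sqrt(2)/2 in the final state.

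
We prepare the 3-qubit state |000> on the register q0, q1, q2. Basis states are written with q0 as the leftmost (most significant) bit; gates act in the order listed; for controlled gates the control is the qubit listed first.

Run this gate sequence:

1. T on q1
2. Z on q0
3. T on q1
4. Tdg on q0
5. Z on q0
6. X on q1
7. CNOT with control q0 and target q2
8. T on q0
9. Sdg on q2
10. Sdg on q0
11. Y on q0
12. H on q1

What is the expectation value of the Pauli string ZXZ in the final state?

The observable ZXZ averages to 1.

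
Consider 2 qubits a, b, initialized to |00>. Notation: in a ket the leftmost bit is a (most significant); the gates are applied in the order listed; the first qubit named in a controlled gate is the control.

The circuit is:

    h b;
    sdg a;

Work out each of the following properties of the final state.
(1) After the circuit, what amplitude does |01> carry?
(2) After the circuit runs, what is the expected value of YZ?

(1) |01> carries amplitude sqrt(2)/2 in the final state.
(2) The expectation value of YZ is 0.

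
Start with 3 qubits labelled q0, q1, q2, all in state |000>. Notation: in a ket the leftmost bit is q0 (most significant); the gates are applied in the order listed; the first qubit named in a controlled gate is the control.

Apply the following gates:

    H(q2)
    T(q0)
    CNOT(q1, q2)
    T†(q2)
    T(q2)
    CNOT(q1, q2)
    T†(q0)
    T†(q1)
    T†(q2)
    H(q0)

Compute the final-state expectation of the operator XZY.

In the final state, XZY has expectation -sqrt(2)/2. Key observation: the block from step 2 through step 7 cancels to the identity and can be dropped.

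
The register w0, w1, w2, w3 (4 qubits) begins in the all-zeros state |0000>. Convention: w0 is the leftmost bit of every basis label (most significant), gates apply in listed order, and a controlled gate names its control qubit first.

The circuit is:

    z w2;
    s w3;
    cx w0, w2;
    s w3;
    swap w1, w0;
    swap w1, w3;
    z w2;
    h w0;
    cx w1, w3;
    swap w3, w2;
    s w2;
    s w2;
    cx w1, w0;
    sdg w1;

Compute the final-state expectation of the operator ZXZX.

The expectation value of ZXZX is 0.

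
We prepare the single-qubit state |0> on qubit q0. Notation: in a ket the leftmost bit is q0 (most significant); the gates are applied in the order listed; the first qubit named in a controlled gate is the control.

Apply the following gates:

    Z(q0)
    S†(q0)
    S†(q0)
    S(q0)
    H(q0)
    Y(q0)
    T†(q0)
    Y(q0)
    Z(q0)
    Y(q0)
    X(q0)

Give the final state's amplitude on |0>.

The final state's coefficient on |0> equals sqrt(2)*exp(I*pi/4)/2.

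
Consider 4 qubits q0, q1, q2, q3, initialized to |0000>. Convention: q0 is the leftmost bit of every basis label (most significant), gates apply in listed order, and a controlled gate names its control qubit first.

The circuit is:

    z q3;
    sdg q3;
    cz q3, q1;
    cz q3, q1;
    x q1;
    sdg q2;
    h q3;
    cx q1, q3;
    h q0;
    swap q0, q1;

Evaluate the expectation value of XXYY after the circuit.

The observable XXYY averages to 0. Key observation: the block from step 3 through step 4 cancels to the identity and can be dropped.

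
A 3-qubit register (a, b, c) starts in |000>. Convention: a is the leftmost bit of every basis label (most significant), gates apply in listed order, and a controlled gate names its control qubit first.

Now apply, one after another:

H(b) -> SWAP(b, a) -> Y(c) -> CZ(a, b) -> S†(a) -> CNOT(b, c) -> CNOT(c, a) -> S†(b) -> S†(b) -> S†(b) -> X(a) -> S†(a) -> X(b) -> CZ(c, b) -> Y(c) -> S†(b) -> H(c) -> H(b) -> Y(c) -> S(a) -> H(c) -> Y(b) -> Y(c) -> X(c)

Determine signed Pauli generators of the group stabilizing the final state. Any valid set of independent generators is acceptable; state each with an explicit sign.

The final state is stabilized by the group generated by -YII, +IXI, -IIZ; other independent generating sets are equally valid.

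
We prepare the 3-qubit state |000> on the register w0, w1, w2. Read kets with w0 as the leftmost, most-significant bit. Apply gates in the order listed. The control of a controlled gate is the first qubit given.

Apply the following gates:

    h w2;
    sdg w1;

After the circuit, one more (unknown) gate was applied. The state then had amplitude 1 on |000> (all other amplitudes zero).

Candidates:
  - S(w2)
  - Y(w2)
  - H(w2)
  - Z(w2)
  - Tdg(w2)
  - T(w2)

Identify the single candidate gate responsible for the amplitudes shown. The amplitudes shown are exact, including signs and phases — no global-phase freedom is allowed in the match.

The applied gate was H(w2).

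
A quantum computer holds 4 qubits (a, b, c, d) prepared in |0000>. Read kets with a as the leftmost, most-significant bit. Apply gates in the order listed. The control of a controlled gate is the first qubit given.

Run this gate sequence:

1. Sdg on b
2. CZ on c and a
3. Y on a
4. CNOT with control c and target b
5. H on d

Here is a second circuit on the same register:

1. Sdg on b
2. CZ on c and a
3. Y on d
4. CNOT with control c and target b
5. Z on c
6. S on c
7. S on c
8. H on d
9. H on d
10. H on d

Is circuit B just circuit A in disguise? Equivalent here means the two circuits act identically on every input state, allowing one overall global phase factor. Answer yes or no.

No, they are not equivalent — no single phase factor reconciles the two unitaries.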